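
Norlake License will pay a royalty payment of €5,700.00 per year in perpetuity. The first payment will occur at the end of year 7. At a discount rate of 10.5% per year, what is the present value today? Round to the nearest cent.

€29820.29

Value at end of year 6: C / r = €5,700.00 / 0.105 = €54,285.7143
Discount to today: PV = €54,285.7143 / (1 + 0.105)^6 = €54,285.7143 / 1.820429 = €29,820.29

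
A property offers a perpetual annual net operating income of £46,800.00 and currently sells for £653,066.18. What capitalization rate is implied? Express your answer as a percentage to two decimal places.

P = C/r ⇒ r = C/P = £46,800.00/£653,066.18 = 0.071662

7.17%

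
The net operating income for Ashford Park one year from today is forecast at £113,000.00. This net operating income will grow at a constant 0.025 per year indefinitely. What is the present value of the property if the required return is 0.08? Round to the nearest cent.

Growing perpetuity: P = D₁ / (r − g) = £113,000.0000 / (0.08 − 0.025) = £2,054,545.45

£2054545.45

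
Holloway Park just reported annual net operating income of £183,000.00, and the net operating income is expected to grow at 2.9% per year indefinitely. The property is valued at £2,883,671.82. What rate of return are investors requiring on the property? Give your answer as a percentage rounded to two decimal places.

9.43%

D₁ = £183,000.00 × 1.029 = £188,307.0000
P = D₁/(r − g) ⇒ r = D₁/P + g = £188,307.0000/£2,883,671.82 + 0.029 = 0.065301 + 0.029 = 0.094301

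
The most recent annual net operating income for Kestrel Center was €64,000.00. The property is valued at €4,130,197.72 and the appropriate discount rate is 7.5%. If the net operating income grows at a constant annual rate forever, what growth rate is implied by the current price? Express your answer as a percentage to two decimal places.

5.86%

P = D₀(1+g)/(r−g) ⇒ P(r−g) = D₀(1+g) ⇒ g(P+D₀) = P·r − D₀
g = (P·r − D₀)/(P + D₀) = (€4,130,197.72×0.075 − €64,000.00) / (€4,130,197.72 + €64,000.00) = 0.058596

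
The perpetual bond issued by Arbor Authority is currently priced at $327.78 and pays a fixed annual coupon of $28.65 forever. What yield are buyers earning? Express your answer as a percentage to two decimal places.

P = C/r ⇒ r = C/P = $28.65/$327.78 = 0.087406

8.74%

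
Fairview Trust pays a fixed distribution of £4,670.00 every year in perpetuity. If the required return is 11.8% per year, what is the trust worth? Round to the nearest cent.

Level perpetuity: PV = C / r = £4,670.00 / 0.118 = £39,576.27

£39576.27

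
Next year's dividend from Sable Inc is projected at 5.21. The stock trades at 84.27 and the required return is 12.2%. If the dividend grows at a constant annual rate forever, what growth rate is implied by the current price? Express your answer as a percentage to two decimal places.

6.02%

P = D₁/(r−g) ⇒ g = r − D₁/P = 0.122 − 5.21/84.27 = 0.060175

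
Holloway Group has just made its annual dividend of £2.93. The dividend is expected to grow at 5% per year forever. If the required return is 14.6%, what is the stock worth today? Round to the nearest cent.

£32.05

D₁ = D₀ × (1 + g) = £2.93 × 1.05 = £3.0765
Growing perpetuity: P = D₁ / (r − g) = £3.0765 / (0.146 − 0.05) = £32.05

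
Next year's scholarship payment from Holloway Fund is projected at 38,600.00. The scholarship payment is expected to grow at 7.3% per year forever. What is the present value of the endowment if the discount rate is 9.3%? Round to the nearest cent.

Growing perpetuity: P = D₁ / (r − g) = 38,600.0000 / (0.093 − 0.073) = 1,930,000.00

1930000.00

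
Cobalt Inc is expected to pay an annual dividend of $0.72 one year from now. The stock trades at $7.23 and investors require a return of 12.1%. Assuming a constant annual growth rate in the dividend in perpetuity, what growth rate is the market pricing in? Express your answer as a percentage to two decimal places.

2.14%

P = D₁/(r−g) ⇒ g = r − D₁/P = 0.121 − $0.72/$7.23 = 0.021415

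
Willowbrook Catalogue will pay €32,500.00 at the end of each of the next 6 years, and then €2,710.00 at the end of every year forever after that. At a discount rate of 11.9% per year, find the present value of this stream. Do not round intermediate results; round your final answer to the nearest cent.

€145599.60

PV of 6-year annuity: €32,500.00 × [1 − (1+0.119)^−6] / 0.119 = 134000.03493
Perpetuity value at year 6: €2,710.00 / 0.119 = 22773.10924
PV of perpetuity: 22773.10924 / (1+0.119)^6 = 11599.56787
Total PV = 134000.03493 + 11599.56787 = 145599.60280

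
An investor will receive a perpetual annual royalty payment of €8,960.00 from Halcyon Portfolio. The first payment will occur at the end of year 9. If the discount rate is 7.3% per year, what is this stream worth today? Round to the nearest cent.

€69853.37

Value at end of year 8: C / r = €8,960.00 / 0.073 = €122,739.7260
Discount to today: PV = €122,739.7260 / (1 + 0.073)^8 = €122,739.7260 / 1.757105 = €69,853.37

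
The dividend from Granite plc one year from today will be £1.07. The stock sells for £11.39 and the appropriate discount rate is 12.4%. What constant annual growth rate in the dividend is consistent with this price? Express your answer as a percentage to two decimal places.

3.01%

P = D₁/(r−g) ⇒ g = r − D₁/P = 0.124 − £1.07/£11.39 = 0.030058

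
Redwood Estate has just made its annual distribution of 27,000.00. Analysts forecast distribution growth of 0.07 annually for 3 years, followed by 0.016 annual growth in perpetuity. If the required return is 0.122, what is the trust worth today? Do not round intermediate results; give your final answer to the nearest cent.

D_1 = 28890.00000
D_2 = 30912.30000
D_3 = 33076.16100
Terminal value at year 3: TV = D_3×(1+g_2)/(r−g_2) = 33605.37958/0.106 = 317031.88279
P_0 = D_1/(1+r)^1 + D_2/(1+r)^2 + D_3/(1+r)^3 + TV/(1+r)^3
    = 25748.66310 + 24555.32043 + 23417.28419 + 224452.45974 = 298173.72746

298173.73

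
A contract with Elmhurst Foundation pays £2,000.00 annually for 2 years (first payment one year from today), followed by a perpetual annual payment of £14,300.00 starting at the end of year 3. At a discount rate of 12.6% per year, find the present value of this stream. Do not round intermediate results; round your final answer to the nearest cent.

PV of 2-year annuity: £2,000.00 × [1 − (1+0.126)^−2] / 0.126 = 3353.64026
Perpetuity value at year 2: £14,300.00 / 0.126 = 113492.06349
PV of perpetuity: 113492.06349 / (1+0.126)^2 = 89513.53562
Total PV = 3353.64026 + 89513.53562 = 92867.17588

£92867.18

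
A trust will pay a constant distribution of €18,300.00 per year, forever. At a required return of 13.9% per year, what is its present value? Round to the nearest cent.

€131654.68

Level perpetuity: PV = C / r = €18,300.00 / 0.139 = €131,654.68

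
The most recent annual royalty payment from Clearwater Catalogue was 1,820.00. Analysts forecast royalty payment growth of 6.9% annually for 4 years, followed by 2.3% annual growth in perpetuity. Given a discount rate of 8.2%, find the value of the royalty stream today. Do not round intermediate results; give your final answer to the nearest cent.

37131.41

D_1 = 1945.58000
D_2 = 2079.82502
D_3 = 2223.33295
D_4 = 2376.74292
Terminal value at year 4: TV = D_4×(1+g_2)/(r−g_2) = 2431.40801/0.059 = 41210.30520
P_0 = D_1/(1+r)^1 + D_2/(1+r)^2 + D_3/(1+r)^3 + D_4/(1+r)^4 + TV/(1+r)^4
    = 1798.13309 + 1776.52890 + 1755.18428 + 1734.09612 + 30067.46318 = 37131.40557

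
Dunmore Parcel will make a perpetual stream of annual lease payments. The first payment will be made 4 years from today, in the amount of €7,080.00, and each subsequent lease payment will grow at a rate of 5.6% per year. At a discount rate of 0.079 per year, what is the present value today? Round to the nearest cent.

€245042.32

Value at end of year 3: C₁ / (r − g) = €7,080.00 / (0.079 − 0.056) = €307,826.0870
Discount to today: PV = €307,826.0870 / (1 + 0.079)^3 = €307,826.0870 / 1.256216 = €245,042.32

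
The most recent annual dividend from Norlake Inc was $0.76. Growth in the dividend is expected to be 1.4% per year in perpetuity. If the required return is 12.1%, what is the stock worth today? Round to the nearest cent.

$7.20

D₁ = D₀ × (1 + g) = $0.76 × 1.014 = $0.7706
Growing perpetuity: P = D₁ / (r − g) = $0.7706 / (0.121 − 0.014) = $7.20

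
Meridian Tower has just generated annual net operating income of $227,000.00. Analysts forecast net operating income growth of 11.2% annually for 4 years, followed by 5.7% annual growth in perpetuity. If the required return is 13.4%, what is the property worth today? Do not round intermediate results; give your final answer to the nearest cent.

D_1 = 252424.00000
D_2 = 280695.48800
D_3 = 312133.38266
D_4 = 347092.32151
Terminal value at year 4: TV = D_4×(1+g_2)/(r−g_2) = 366876.58384/0.077 = 4764630.95896
P_0 = D_1/(1+r)^1 + D_2/(1+r)^2 + D_3/(1+r)^3 + D_4/(1+r)^4 + TV/(1+r)^4
    = 222596.11993 + 218277.67669 + 214043.01276 + 209890.50282 + 2881224.17502 = 3746031.48722

$3746031.49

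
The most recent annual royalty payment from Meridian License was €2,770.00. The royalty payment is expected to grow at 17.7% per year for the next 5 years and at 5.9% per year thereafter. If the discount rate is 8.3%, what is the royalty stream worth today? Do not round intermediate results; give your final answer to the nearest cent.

€203214.27

D_1 = 3260.29000
D_2 = 3837.36133
D_3 = 4516.57429
D_4 = 5316.00793
D_5 = 6256.94134
Terminal value at year 5: TV = D_5×(1+g_2)/(r−g_2) = 6626.10088/0.024 = 276087.53655
P_0 = D_1/(1+r)^1 + D_2/(1+r)^2 + D_3/(1+r)^3 + D_4/(1+r)^4 + D_5/(1+r)^5 + TV/(1+r)^5
    = 3010.42475 + 3271.71738 + 3555.68916 + 3864.30853 + 4199.71481 + 185312.41616 = 203214.27079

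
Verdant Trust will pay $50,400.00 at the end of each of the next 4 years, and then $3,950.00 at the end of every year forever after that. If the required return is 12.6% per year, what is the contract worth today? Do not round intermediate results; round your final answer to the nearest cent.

$170669.61

PV of 4-year annuity: $50,400.00 × [1 − (1+0.126)^−4] / 0.126 = 151167.88597
Perpetuity value at year 4: $3,950.00 / 0.126 = 31349.20635
PV of perpetuity: 31349.20635 / (1+0.126)^4 = 19501.72322
Total PV = 151167.88597 + 19501.72322 = 170669.60919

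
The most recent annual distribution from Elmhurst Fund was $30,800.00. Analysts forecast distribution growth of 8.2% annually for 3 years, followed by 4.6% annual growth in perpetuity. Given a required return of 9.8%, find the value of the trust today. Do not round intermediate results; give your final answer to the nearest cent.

D_1 = 33325.60000
D_2 = 36058.29920
D_3 = 39015.07973
Terminal value at year 3: TV = D_3×(1+g_2)/(r−g_2) = 40809.77340/0.052 = 784803.33466
P_0 = D_1/(1+r)^1 + D_2/(1+r)^2 + D_3/(1+r)^3 + TV/(1+r)^3
    = 30351.18397 + 29908.90807 + 29473.07698 + 592862.27931 = 682595.44833

$682595.45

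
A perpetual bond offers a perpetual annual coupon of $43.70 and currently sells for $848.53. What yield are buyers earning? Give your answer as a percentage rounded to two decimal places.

P = C/r ⇒ r = C/P = $43.70/$848.53 = 0.051501

5.15%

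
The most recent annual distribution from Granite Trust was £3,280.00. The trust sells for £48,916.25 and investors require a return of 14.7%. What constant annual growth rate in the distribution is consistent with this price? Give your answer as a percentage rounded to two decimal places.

P = D₀(1+g)/(r−g) ⇒ P(r−g) = D₀(1+g) ⇒ g(P+D₀) = P·r − D₀
g = (P·r − D₀)/(P + D₀) = (£48,916.25×0.147 − £3,280.00) / (£48,916.25 + £3,280.00) = 0.074923

7.49%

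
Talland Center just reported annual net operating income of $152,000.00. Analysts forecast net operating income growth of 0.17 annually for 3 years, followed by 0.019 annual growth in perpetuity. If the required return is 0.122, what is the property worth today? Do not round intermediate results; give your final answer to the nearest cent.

$2201278.81

D_1 = 177840.00000
D_2 = 208072.80000
D_3 = 243445.17600
Terminal value at year 3: TV = D_3×(1+g_2)/(r−g_2) = 248070.63434/0.103 = 2408452.76062
P_0 = D_1/(1+r)^1 + D_2/(1+r)^2 + D_3/(1+r)^3 + TV/(1+r)^3
    = 158502.67380 + 165283.53685 + 172354.49029 + 1705138.11272 = 2201278.81366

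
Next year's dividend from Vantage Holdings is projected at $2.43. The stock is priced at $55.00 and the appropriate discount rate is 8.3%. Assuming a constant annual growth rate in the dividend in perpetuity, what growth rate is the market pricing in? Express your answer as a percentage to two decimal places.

3.88%

P = D₁/(r−g) ⇒ g = r − D₁/P = 0.083 − $2.43/$55.00 = 0.038818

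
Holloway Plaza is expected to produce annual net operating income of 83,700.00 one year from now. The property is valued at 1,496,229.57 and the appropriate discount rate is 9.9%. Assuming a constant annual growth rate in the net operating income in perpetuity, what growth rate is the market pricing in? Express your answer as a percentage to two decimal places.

4.31%

P = D₁/(r−g) ⇒ g = r − D₁/P = 0.099 − 83,700.00/1,496,229.57 = 0.043059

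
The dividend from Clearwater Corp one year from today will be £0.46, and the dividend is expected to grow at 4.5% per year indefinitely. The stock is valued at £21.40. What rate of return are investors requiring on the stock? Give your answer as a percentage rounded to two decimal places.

6.65%

P = D₁/(r − g) ⇒ r = D₁/P + g = £0.4600/£21.40 + 0.045 = 0.021495 + 0.045 = 0.066495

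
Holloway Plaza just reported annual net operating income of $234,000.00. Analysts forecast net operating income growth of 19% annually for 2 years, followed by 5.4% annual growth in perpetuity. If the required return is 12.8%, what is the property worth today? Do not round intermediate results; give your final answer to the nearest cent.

D_1 = 278460.00000
D_2 = 331367.40000
Terminal value at year 2: TV = D_2×(1+g_2)/(r−g_2) = 349261.23960/0.074 = 4719746.48108
P_0 = D_1/(1+r)^1 + D_2/(1+r)^2 + TV/(1+r)^2
    = 246861.70213 + 260430.34178 + 3709372.70594 = 4216664.74986

$4216664.75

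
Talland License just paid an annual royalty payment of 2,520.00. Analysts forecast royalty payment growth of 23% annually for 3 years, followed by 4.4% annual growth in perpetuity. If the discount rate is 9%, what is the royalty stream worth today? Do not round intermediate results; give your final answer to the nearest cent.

D_1 = 3099.60000
D_2 = 3812.50800
D_3 = 4689.38484
Terminal value at year 3: TV = D_3×(1+g_2)/(r−g_2) = 4895.71777/0.046 = 106428.64724
P_0 = D_1/(1+r)^1 + D_2/(1+r)^2 + D_3/(1+r)^3 + TV/(1+r)^3
    = 2843.66972 + 3208.91171 + 3621.06551 + 82182.44320 = 91856.09014

91856.09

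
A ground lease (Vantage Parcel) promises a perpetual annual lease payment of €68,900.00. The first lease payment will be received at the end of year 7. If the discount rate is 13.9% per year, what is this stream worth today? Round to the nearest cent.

€227018.93

Value at end of year 6: C / r = €68,900.00 / 0.139 = €495,683.4532
Discount to today: PV = €495,683.4532 / (1 + 0.139)^6 = €495,683.4532 / 2.183445 = €227,018.93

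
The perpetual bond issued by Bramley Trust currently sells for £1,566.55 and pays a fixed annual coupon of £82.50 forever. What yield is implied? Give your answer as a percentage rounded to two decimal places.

P = C/r ⇒ r = C/P = £82.50/£1,566.55 = 0.052663

5.27%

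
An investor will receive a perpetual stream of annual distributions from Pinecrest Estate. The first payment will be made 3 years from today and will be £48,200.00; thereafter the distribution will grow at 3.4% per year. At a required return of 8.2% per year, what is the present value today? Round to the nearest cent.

£857731.34

Value at end of year 2: C₁ / (r − g) = £48,200.00 / (0.082 − 0.034) = £1,004,166.6667
Discount to today: PV = £1,004,166.6667 / (1 + 0.082)^2 = £1,004,166.6667 / 1.170724 = £857,731.34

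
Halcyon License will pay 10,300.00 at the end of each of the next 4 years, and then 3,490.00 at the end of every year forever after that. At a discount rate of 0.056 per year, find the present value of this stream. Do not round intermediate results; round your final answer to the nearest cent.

86136.55

PV of 4-year annuity: 10,300.00 × [1 − (1+0.056)^−4] / 0.056 = 36019.93786
Perpetuity value at year 4: 3,490.00 / 0.056 = 62321.42857
PV of perpetuity: 62321.42857 / (1+0.056)^4 = 50116.61467
Total PV = 36019.93786 + 50116.61467 = 86136.55254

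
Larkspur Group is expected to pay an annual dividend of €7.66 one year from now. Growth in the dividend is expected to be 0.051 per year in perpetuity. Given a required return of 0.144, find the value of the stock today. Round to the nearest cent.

€82.37

Growing perpetuity: P = D₁ / (r − g) = €7.6600 / (0.144 − 0.051) = €82.37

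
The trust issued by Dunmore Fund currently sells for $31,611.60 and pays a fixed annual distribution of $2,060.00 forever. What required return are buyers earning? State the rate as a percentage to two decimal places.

6.52%

P = C/r ⇒ r = C/P = $2,060.00/$31,611.60 = 0.065166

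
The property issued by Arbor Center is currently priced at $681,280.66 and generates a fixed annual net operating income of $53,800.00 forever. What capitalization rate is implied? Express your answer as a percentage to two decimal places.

P = C/r ⇒ r = C/P = $53,800.00/$681,280.66 = 0.078969

7.90%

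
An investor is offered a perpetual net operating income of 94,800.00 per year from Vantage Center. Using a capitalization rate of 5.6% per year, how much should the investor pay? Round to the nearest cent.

1692857.14

Level perpetuity: PV = C / r = 94,800.00 / 0.056 = 1,692,857.14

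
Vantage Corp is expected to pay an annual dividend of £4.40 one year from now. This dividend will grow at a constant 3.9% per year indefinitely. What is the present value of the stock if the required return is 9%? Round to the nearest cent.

Growing perpetuity: P = D₁ / (r − g) = £4.4000 / (0.09 − 0.039) = £86.27

£86.27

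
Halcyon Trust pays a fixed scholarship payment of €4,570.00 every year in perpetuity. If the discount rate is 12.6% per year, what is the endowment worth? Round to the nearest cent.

Level perpetuity: PV = C / r = €4,570.00 / 0.126 = €36,269.84

€36269.84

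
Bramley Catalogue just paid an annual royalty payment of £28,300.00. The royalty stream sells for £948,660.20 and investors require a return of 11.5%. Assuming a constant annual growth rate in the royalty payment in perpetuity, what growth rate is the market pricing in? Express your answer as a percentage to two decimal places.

P = D₀(1+g)/(r−g) ⇒ P(r−g) = D₀(1+g) ⇒ g(P+D₀) = P·r − D₀
g = (P·r − D₀)/(P + D₀) = (£948,660.20×0.115 − £28,300.00) / (£948,660.20 + £28,300.00) = 0.082701

8.27%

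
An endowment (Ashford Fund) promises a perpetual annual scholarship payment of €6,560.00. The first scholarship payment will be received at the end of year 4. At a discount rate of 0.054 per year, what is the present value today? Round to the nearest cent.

€103750.03

Value at end of year 3: C / r = €6,560.00 / 0.054 = €121,481.4815
Discount to today: PV = €121,481.4815 / (1 + 0.054)^3 = €121,481.4815 / 1.170905 = €103,750.03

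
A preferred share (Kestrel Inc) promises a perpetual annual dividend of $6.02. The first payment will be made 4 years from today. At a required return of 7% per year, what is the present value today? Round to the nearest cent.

$70.20

Value at end of year 3: C / r = $6.02 / 0.07 = $86.0000
Discount to today: PV = $86.0000 / (1 + 0.07)^3 = $86.0000 / 1.225043 = $70.20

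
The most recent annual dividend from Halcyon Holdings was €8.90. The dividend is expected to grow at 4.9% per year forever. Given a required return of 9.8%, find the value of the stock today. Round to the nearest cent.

€190.53

D₁ = D₀ × (1 + g) = €8.90 × 1.049 = €9.3361
Growing perpetuity: P = D₁ / (r − g) = €9.3361 / (0.098 − 0.049) = €190.53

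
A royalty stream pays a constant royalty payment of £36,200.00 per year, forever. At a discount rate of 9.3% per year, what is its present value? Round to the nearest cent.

Level perpetuity: PV = C / r = £36,200.00 / 0.093 = £389,247.31

£389247.31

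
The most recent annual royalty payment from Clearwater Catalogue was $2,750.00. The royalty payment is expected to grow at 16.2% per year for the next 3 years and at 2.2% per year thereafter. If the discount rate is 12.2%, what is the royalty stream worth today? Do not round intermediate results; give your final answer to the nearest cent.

D_1 = 3195.50000
D_2 = 3713.17100
D_3 = 4314.70470
Terminal value at year 3: TV = D_3×(1+g_2)/(r−g_2) = 4409.62821/0.1 = 44096.28205
P_0 = D_1/(1+r)^1 + D_2/(1+r)^2 + D_3/(1+r)^3 + TV/(1+r)^3
    = 2848.03922 + 2949.57359 + 3054.72773 + 31219.31739 = 40071.65793

$40071.66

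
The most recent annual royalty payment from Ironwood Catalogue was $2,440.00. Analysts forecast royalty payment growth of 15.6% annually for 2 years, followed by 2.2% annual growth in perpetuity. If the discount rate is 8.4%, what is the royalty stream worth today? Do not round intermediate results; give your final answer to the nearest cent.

D_1 = 2820.64000
D_2 = 3260.65984
Terminal value at year 2: TV = D_2×(1+g_2)/(r−g_2) = 3332.39436/0.062 = 53748.29607
P_0 = D_1/(1+r)^1 + D_2/(1+r)^2 + TV/(1+r)^2
    = 2602.06642 + 2774.89740 + 45741.05070 = 51118.01452

$51118.01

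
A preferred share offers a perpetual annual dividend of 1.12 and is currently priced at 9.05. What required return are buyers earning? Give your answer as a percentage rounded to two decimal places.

12.38%

P = C/r ⇒ r = C/P = 1.12/9.05 = 0.123757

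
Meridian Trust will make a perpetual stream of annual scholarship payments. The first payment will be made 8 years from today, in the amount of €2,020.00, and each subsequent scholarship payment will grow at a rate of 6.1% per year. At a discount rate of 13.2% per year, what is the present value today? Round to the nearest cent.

€11944.50

Value at end of year 7: C₁ / (r − g) = €2,020.00 / (0.132 − 0.061) = €28,450.7042
Discount to today: PV = €28,450.7042 / (1 + 0.132)^7 = €28,450.7042 / 2.381908 = €11,944.50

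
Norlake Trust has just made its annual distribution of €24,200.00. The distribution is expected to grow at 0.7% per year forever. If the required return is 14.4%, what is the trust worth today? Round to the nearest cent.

€177878.83

D₁ = D₀ × (1 + g) = €24,200.00 × 1.007 = €24,369.4000
Growing perpetuity: P = D₁ / (r − g) = €24,369.4000 / (0.144 − 0.007) = €177,878.83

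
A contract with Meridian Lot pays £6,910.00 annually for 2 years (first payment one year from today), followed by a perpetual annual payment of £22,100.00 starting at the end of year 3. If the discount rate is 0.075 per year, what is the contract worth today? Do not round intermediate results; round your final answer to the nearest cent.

£267392.03

PV of 2-year annuity: £6,910.00 × [1 − (1+0.075)^−2] / 0.075 = 12407.35533
Perpetuity value at year 2: £22,100.00 / 0.075 = 294666.66667
PV of perpetuity: 294666.66667 / (1+0.075)^2 = 254984.67640
Total PV = 12407.35533 + 254984.67640 = 267392.03173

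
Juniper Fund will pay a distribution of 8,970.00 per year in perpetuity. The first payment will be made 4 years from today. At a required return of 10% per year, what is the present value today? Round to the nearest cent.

Value at end of year 3: C / r = 8,970.00 / 0.1 = 89,700.0000
Discount to today: PV = 89,700.0000 / (1 + 0.1)^3 = 89,700.0000 / 1.331000 = 67,392.94

67392.94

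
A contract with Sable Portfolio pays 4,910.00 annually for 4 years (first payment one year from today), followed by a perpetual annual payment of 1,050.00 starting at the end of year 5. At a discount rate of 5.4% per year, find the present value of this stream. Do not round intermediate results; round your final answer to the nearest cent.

PV of 4-year annuity: 4,910.00 × [1 − (1+0.054)^−4] / 0.054 = 17250.05323
Perpetuity value at year 4: 1,050.00 / 0.054 = 19444.44444
PV of perpetuity: 19444.44444 / (1+0.054)^4 = 15755.53286
Total PV = 17250.05323 + 15755.53286 = 33005.58609

33005.59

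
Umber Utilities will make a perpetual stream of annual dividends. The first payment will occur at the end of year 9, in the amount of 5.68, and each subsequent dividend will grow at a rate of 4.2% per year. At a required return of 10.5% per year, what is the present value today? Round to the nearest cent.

40.56

Value at end of year 8: C₁ / (r − g) = 5.68 / (0.105 − 0.042) = 90.1587
Discount to today: PV = 90.1587 / (1 + 0.105)^8 = 90.1587 / 2.222789 = 40.56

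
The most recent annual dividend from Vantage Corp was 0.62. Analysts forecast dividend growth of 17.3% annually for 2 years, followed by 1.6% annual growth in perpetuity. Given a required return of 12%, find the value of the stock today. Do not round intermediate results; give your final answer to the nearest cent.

7.97

D_1 = 0.72726
D_2 = 0.85308
Terminal value at year 2: TV = D_2×(1+g_2)/(r−g_2) = 0.86673/0.104 = 8.33390
P_0 = D_1/(1+r)^1 + D_2/(1+r)^2 + TV/(1+r)^2
    = 0.64934 + 0.68007 + 6.64373 = 7.97314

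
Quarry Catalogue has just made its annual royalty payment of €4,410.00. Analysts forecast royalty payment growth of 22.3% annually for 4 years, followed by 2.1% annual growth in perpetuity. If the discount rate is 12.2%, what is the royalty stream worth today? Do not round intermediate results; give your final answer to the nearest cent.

D_1 = 5393.43000
D_2 = 6596.16489
D_3 = 8067.10966
D_4 = 9866.07511
Terminal value at year 4: TV = D_4×(1+g_2)/(r−g_2) = 10073.26269/0.101 = 99735.27418
P_0 = D_1/(1+r)^1 + D_2/(1+r)^2 + D_3/(1+r)^3 + D_4/(1+r)^4 + TV/(1+r)^4
    = 4806.97861 + 5239.69237 + 5711.35808 + 6225.48212 + 62932.84398 = 84916.35516

€84916.36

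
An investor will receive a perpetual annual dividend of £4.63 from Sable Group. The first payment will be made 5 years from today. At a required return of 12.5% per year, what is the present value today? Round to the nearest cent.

£23.12

Value at end of year 4: C / r = £4.63 / 0.125 = £37.0400
Discount to today: PV = £37.0400 / (1 + 0.125)^4 = £37.0400 / 1.601807 = £23.12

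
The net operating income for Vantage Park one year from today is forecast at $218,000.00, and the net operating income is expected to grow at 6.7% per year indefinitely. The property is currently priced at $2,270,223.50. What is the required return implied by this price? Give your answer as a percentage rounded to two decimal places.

P = D₁/(r − g) ⇒ r = D₁/P + g = $218,000.0000/$2,270,223.50 + 0.067 = 0.096026 + 0.067 = 0.163026

16.30%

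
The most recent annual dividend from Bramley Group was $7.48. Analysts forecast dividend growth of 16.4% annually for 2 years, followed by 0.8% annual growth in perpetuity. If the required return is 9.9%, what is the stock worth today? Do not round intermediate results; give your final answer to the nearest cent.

D_1 = 8.70672
D_2 = 10.13462
Terminal value at year 2: TV = D_2×(1+g_2)/(r−g_2) = 10.21570/0.091 = 112.26043
P_0 = D_1/(1+r)^1 + D_2/(1+r)^2 + TV/(1+r)^2
    = 7.92240 + 8.39097 + 92.94613 = 109.25950

$109.26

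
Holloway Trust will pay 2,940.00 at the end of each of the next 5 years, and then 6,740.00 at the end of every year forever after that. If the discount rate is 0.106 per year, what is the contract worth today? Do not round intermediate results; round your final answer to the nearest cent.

PV of 5-year annuity: 2,940.00 × [1 − (1+0.106)^−5] / 0.106 = 10976.16488
Perpetuity value at year 5: 6,740.00 / 0.106 = 63584.90566
PV of perpetuity: 63584.90566 / (1+0.106)^5 = 38421.86099
Total PV = 10976.16488 + 38421.86099 = 49398.02588

49398.03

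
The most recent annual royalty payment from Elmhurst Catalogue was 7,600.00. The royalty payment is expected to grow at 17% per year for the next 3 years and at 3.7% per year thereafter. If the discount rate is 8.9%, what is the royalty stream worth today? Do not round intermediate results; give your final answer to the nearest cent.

D_1 = 8892.00000
D_2 = 10403.64000
D_3 = 12172.25880
Terminal value at year 3: TV = D_3×(1+g_2)/(r−g_2) = 12622.63238/0.052 = 242742.93030
P_0 = D_1/(1+r)^1 + D_2/(1+r)^2 + D_3/(1+r)^3 + TV/(1+r)^3
    = 8165.28926 + 8772.62482 + 9425.13410 + 187958.92436 = 214321.97254

214321.97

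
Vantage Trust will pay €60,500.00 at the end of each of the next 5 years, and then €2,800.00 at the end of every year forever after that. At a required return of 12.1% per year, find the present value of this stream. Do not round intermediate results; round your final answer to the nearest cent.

€230621.84

PV of 5-year annuity: €60,500.00 × [1 − (1+0.121)^−5] / 0.121 = 217549.76438
Perpetuity value at year 5: €2,800.00 / 0.121 = 23140.49587
PV of perpetuity: 23140.49587 / (1+0.121)^5 = 13072.07702
Total PV = 217549.76438 + 13072.07702 = 230621.84140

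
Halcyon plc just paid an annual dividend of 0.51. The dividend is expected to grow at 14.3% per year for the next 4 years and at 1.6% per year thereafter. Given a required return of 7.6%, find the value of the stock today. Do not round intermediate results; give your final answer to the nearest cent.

D_1 = 0.58293
D_2 = 0.66629
D_3 = 0.76157
D_4 = 0.87047
Terminal value at year 4: TV = D_4×(1+g_2)/(r−g_2) = 0.88440/0.06 = 14.74000
P_0 = D_1/(1+r)^1 + D_2/(1+r)^2 + D_3/(1+r)^3 + D_4/(1+r)^4 + TV/(1+r)^4
    = 0.54176 + 0.57549 + 0.61132 + 0.64939 + 10.99635 = 13.37431

13.37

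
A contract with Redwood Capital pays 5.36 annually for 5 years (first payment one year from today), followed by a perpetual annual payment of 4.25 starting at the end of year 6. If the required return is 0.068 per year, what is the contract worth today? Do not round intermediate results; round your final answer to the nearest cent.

PV of 5-year annuity: 5.36 × [1 − (1+0.068)^−5] / 0.068 = 22.09525
Perpetuity value at year 5: 4.25 / 0.068 = 62.50000
PV of perpetuity: 62.50000 / (1+0.068)^5 = 44.98045
Total PV = 22.09525 + 44.98045 = 67.07570

67.08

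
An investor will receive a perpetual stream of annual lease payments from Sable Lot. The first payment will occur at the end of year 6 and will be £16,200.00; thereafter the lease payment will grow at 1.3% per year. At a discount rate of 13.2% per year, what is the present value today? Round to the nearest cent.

Value at end of year 5: C₁ / (r − g) = £16,200.00 / (0.132 − 0.013) = £136,134.4538
Discount to today: PV = £136,134.4538 / (1 + 0.132)^5 = £136,134.4538 / 1.858798 = £73,237.91

£73237.91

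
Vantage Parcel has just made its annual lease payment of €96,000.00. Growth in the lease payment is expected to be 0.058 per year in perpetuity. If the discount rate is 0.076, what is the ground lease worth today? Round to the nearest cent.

€5642666.67

D₁ = D₀ × (1 + g) = €96,000.00 × 1.058 = €101,568.0000
Growing perpetuity: P = D₁ / (r − g) = €101,568.0000 / (0.076 − 0.058) = €5,642,666.67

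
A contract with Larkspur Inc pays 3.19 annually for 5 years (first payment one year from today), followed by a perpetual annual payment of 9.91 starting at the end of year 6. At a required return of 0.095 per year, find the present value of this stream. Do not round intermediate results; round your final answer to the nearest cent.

PV of 5-year annuity: 3.19 × [1 − (1+0.095)^−5] / 0.095 = 12.24867
Perpetuity value at year 5: 9.91 / 0.095 = 104.31579
PV of perpetuity: 104.31579 / (1+0.095)^5 = 66.26428
Total PV = 12.24867 + 66.26428 = 78.51295

78.51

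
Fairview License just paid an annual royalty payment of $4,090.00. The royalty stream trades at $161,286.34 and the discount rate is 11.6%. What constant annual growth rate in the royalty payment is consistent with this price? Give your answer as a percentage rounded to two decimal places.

P = D₀(1+g)/(r−g) ⇒ P(r−g) = D₀(1+g) ⇒ g(P+D₀) = P·r − D₀
g = (P·r − D₀)/(P + D₀) = ($161,286.34×0.116 − $4,090.00) / ($161,286.34 + $4,090.00) = 0.088400

8.84%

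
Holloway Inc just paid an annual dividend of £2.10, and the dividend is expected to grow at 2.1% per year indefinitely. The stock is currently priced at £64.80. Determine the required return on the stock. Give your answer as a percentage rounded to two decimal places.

D₁ = £2.10 × 1.021 = £2.1441
P = D₁/(r − g) ⇒ r = D₁/P + g = £2.1441/£64.80 + 0.021 = 0.033088 + 0.021 = 0.054088

5.41%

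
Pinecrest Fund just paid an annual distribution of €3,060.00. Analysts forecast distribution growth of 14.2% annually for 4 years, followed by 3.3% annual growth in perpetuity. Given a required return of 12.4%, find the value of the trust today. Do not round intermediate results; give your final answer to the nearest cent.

D_1 = 3494.52000
D_2 = 3990.74184
D_3 = 4557.42718
D_4 = 5204.58184
Terminal value at year 4: TV = D_4×(1+g_2)/(r−g_2) = 5376.33304/0.091 = 59080.58288
P_0 = D_1/(1+r)^1 + D_2/(1+r)^2 + D_3/(1+r)^3 + D_4/(1+r)^4 + TV/(1+r)^4
    = 3109.00356 + 3158.79187 + 3209.37751 + 3260.77323 + 37015.15109 = 49753.09725

€49753.10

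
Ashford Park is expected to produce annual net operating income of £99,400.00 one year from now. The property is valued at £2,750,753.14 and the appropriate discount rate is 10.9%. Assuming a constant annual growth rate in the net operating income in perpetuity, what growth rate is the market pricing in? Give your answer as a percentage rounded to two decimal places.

P = D₁/(r−g) ⇒ g = r − D₁/P = 0.109 − £99,400.00/£2,750,753.14 = 0.072864

7.29%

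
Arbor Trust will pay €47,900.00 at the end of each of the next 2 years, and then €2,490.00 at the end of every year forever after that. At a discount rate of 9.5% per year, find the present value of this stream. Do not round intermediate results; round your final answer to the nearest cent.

PV of 2-year annuity: €47,900.00 × [1 − (1+0.095)^−2] / 0.095 = 83693.41757
Perpetuity value at year 2: €2,490.00 / 0.095 = 26210.52632
PV of perpetuity: 26210.52632 / (1+0.095)^2 = 21859.86640
Total PV = 83693.41757 + 21859.86640 = 105553.28397

€105553.28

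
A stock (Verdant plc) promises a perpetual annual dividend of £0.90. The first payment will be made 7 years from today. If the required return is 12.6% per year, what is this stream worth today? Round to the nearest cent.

Value at end of year 6: C / r = £0.90 / 0.126 = £7.1429
Discount to today: PV = £7.1429 / (1 + 0.126)^6 = £7.1429 / 2.038123 = £3.50

£3.50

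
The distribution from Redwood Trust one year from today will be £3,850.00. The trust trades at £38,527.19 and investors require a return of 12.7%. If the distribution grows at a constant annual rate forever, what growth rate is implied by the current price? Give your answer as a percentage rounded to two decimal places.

2.71%

P = D₁/(r−g) ⇒ g = r − D₁/P = 0.127 − £3,850.00/£38,527.19 = 0.027071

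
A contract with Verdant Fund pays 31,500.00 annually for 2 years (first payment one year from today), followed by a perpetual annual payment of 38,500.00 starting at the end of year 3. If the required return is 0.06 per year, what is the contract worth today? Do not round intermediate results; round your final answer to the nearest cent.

628832.92

PV of 2-year annuity: 31,500.00 × [1 − (1+0.06)^−2] / 0.06 = 57751.86899
Perpetuity value at year 2: 38,500.00 / 0.06 = 641666.66667
PV of perpetuity: 641666.66667 / (1+0.06)^2 = 571081.04901
Total PV = 57751.86899 + 571081.04901 = 628832.91800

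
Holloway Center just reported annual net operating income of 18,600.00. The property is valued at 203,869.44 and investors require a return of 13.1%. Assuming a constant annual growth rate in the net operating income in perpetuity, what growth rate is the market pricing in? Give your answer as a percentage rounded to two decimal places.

3.64%

P = D₀(1+g)/(r−g) ⇒ P(r−g) = D₀(1+g) ⇒ g(P+D₀) = P·r − D₀
g = (P·r − D₀)/(P + D₀) = (203,869.44×0.131 − 18,600.00) / (203,869.44 + 18,600.00) = 0.036440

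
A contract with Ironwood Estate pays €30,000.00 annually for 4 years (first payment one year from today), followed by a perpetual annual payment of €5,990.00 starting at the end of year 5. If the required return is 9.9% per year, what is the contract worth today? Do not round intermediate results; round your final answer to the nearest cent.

€136778.56

PV of 4-year annuity: €30,000.00 × [1 − (1+0.099)^−4] / 0.099 = 95302.18313
Perpetuity value at year 4: €5,990.00 / 0.099 = 60505.05051
PV of perpetuity: 60505.05051 / (1+0.099)^4 = 41476.38127
Total PV = 95302.18313 + 41476.38127 = 136778.56440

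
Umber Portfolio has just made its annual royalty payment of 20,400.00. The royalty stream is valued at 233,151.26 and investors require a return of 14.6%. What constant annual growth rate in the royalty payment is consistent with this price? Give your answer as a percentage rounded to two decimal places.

P = D₀(1+g)/(r−g) ⇒ P(r−g) = D₀(1+g) ⇒ g(P+D₀) = P·r − D₀
g = (P·r − D₀)/(P + D₀) = (233,151.26×0.146 − 20,400.00) / (233,151.26 + 20,400.00) = 0.053796

5.38%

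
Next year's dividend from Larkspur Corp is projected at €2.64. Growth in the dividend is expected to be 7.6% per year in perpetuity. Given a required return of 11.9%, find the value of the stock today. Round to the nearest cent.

Growing perpetuity: P = D₁ / (r − g) = €2.6400 / (0.119 − 0.076) = €61.40

€61.40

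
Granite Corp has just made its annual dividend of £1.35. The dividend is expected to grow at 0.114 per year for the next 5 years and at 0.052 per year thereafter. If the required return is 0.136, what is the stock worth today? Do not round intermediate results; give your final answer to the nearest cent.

£21.70

D_1 = 1.50390
D_2 = 1.67534
D_3 = 1.86633
D_4 = 2.07910
D_5 = 2.31611
Terminal value at year 5: TV = D_5×(1+g_2)/(r−g_2) = 2.43655/0.084 = 29.00656
P_0 = D_1/(1+r)^1 + D_2/(1+r)^2 + D_3/(1+r)^3 + D_4/(1+r)^4 + D_5/(1+r)^5 + TV/(1+r)^5
    = 1.32386 + 1.29822 + 1.27308 + 1.24842 + 1.22424 + 15.33220 = 21.70002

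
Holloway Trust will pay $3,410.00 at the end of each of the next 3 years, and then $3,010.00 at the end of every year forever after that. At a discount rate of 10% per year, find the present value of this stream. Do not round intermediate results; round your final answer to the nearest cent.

$31094.74

PV of 3-year annuity: $3,410.00 × [1 − (1+0.1)^−3] / 0.1 = 8480.16529
Perpetuity value at year 3: $3,010.00 / 0.1 = 30100.00000
PV of perpetuity: 30100.00000 / (1+0.1)^3 = 22614.57551
Total PV = 8480.16529 + 22614.57551 = 31094.74080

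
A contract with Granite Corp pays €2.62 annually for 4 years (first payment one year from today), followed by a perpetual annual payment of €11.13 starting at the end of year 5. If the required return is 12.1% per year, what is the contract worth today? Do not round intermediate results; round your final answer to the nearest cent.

PV of 4-year annuity: €2.62 × [1 − (1+0.121)^−4] / 0.121 = 7.94112
Perpetuity value at year 4: €11.13 / 0.121 = 91.98347
PV of perpetuity: 91.98347 / (1+0.121)^4 = 58.24885
Total PV = 7.94112 + 58.24885 = 66.18997

€66.19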